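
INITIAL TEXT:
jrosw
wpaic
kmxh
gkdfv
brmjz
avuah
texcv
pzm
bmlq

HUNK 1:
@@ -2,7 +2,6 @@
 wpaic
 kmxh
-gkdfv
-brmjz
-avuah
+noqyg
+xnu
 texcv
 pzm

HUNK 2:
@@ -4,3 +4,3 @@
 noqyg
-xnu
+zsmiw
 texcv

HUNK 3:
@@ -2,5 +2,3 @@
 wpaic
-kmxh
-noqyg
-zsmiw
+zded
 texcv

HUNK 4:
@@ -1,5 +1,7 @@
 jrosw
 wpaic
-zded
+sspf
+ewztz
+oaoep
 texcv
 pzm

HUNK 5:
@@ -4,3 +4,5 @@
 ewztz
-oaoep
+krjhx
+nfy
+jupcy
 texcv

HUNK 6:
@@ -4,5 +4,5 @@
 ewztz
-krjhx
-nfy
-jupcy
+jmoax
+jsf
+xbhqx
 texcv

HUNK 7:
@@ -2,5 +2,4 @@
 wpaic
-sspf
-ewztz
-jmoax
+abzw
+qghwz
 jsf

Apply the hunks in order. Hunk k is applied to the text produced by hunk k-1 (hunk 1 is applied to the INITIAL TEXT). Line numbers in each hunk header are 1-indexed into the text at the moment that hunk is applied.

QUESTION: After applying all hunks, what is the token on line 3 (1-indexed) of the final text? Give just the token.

Hunk 1: at line 2 remove [gkdfv,brmjz,avuah] add [noqyg,xnu] -> 8 lines: jrosw wpaic kmxh noqyg xnu texcv pzm bmlq
Hunk 2: at line 4 remove [xnu] add [zsmiw] -> 8 lines: jrosw wpaic kmxh noqyg zsmiw texcv pzm bmlq
Hunk 3: at line 2 remove [kmxh,noqyg,zsmiw] add [zded] -> 6 lines: jrosw wpaic zded texcv pzm bmlq
Hunk 4: at line 1 remove [zded] add [sspf,ewztz,oaoep] -> 8 lines: jrosw wpaic sspf ewztz oaoep texcv pzm bmlq
Hunk 5: at line 4 remove [oaoep] add [krjhx,nfy,jupcy] -> 10 lines: jrosw wpaic sspf ewztz krjhx nfy jupcy texcv pzm bmlq
Hunk 6: at line 4 remove [krjhx,nfy,jupcy] add [jmoax,jsf,xbhqx] -> 10 lines: jrosw wpaic sspf ewztz jmoax jsf xbhqx texcv pzm bmlq
Hunk 7: at line 2 remove [sspf,ewztz,jmoax] add [abzw,qghwz] -> 9 lines: jrosw wpaic abzw qghwz jsf xbhqx texcv pzm bmlq
Final line 3: abzw

Answer: abzw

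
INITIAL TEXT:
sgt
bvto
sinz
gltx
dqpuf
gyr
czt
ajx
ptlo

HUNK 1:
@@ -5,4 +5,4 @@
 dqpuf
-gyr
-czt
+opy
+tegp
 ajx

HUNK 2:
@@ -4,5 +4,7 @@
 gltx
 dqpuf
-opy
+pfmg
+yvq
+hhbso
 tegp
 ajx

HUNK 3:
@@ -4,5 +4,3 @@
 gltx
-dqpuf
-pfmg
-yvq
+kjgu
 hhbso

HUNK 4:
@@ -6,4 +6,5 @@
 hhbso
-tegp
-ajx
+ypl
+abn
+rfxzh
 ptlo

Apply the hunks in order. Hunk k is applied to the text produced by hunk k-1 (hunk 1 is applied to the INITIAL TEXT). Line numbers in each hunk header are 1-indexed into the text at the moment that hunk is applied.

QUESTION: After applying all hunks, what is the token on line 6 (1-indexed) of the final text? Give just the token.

Hunk 1: at line 5 remove [gyr,czt] add [opy,tegp] -> 9 lines: sgt bvto sinz gltx dqpuf opy tegp ajx ptlo
Hunk 2: at line 4 remove [opy] add [pfmg,yvq,hhbso] -> 11 lines: sgt bvto sinz gltx dqpuf pfmg yvq hhbso tegp ajx ptlo
Hunk 3: at line 4 remove [dqpuf,pfmg,yvq] add [kjgu] -> 9 lines: sgt bvto sinz gltx kjgu hhbso tegp ajx ptlo
Hunk 4: at line 6 remove [tegp,ajx] add [ypl,abn,rfxzh] -> 10 lines: sgt bvto sinz gltx kjgu hhbso ypl abn rfxzh ptlo
Final line 6: hhbso

Answer: hhbso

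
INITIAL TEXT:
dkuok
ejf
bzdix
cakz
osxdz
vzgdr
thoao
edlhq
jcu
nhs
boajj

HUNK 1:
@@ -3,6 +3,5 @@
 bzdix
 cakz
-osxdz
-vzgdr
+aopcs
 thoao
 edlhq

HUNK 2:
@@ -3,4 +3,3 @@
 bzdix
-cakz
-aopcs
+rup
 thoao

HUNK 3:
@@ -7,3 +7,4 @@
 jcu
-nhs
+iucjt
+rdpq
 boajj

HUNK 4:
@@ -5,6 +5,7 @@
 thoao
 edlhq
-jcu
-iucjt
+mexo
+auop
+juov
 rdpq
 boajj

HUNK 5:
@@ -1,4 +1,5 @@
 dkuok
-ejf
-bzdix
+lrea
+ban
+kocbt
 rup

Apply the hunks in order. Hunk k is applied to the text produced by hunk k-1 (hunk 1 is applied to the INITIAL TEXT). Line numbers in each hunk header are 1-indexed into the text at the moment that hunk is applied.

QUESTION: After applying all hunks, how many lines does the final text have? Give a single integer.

Hunk 1: at line 3 remove [osxdz,vzgdr] add [aopcs] -> 10 lines: dkuok ejf bzdix cakz aopcs thoao edlhq jcu nhs boajj
Hunk 2: at line 3 remove [cakz,aopcs] add [rup] -> 9 lines: dkuok ejf bzdix rup thoao edlhq jcu nhs boajj
Hunk 3: at line 7 remove [nhs] add [iucjt,rdpq] -> 10 lines: dkuok ejf bzdix rup thoao edlhq jcu iucjt rdpq boajj
Hunk 4: at line 5 remove [jcu,iucjt] add [mexo,auop,juov] -> 11 lines: dkuok ejf bzdix rup thoao edlhq mexo auop juov rdpq boajj
Hunk 5: at line 1 remove [ejf,bzdix] add [lrea,ban,kocbt] -> 12 lines: dkuok lrea ban kocbt rup thoao edlhq mexo auop juov rdpq boajj
Final line count: 12

Answer: 12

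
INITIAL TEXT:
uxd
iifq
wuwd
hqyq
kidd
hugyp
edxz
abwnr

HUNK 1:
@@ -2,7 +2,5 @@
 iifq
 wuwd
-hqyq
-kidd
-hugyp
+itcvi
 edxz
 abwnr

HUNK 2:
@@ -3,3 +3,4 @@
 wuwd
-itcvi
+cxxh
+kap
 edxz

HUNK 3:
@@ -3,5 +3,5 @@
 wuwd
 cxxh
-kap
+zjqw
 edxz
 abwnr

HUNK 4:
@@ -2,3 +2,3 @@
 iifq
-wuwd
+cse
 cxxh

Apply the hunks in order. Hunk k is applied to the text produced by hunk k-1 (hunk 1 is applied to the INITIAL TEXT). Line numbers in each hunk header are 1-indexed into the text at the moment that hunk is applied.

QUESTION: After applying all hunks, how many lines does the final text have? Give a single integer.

Answer: 7

Derivation:
Hunk 1: at line 2 remove [hqyq,kidd,hugyp] add [itcvi] -> 6 lines: uxd iifq wuwd itcvi edxz abwnr
Hunk 2: at line 3 remove [itcvi] add [cxxh,kap] -> 7 lines: uxd iifq wuwd cxxh kap edxz abwnr
Hunk 3: at line 3 remove [kap] add [zjqw] -> 7 lines: uxd iifq wuwd cxxh zjqw edxz abwnr
Hunk 4: at line 2 remove [wuwd] add [cse] -> 7 lines: uxd iifq cse cxxh zjqw edxz abwnr
Final line count: 7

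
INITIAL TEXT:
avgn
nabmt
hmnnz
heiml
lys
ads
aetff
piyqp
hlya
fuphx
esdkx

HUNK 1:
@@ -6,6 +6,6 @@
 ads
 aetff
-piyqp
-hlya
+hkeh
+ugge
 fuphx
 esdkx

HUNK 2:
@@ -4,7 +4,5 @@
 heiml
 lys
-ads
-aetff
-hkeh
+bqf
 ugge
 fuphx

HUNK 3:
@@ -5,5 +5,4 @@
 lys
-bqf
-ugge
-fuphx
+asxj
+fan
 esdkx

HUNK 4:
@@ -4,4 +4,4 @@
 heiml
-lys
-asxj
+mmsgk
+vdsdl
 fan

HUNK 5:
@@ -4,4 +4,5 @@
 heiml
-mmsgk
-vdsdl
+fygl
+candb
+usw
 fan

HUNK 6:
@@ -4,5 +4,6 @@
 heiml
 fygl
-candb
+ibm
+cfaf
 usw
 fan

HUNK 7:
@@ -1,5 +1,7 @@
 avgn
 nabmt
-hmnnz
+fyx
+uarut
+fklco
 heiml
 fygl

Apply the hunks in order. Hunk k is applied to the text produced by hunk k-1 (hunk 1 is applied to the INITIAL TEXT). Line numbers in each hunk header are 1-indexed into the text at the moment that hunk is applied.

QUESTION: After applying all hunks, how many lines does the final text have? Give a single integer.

Hunk 1: at line 6 remove [piyqp,hlya] add [hkeh,ugge] -> 11 lines: avgn nabmt hmnnz heiml lys ads aetff hkeh ugge fuphx esdkx
Hunk 2: at line 4 remove [ads,aetff,hkeh] add [bqf] -> 9 lines: avgn nabmt hmnnz heiml lys bqf ugge fuphx esdkx
Hunk 3: at line 5 remove [bqf,ugge,fuphx] add [asxj,fan] -> 8 lines: avgn nabmt hmnnz heiml lys asxj fan esdkx
Hunk 4: at line 4 remove [lys,asxj] add [mmsgk,vdsdl] -> 8 lines: avgn nabmt hmnnz heiml mmsgk vdsdl fan esdkx
Hunk 5: at line 4 remove [mmsgk,vdsdl] add [fygl,candb,usw] -> 9 lines: avgn nabmt hmnnz heiml fygl candb usw fan esdkx
Hunk 6: at line 4 remove [candb] add [ibm,cfaf] -> 10 lines: avgn nabmt hmnnz heiml fygl ibm cfaf usw fan esdkx
Hunk 7: at line 1 remove [hmnnz] add [fyx,uarut,fklco] -> 12 lines: avgn nabmt fyx uarut fklco heiml fygl ibm cfaf usw fan esdkx
Final line count: 12

Answer: 12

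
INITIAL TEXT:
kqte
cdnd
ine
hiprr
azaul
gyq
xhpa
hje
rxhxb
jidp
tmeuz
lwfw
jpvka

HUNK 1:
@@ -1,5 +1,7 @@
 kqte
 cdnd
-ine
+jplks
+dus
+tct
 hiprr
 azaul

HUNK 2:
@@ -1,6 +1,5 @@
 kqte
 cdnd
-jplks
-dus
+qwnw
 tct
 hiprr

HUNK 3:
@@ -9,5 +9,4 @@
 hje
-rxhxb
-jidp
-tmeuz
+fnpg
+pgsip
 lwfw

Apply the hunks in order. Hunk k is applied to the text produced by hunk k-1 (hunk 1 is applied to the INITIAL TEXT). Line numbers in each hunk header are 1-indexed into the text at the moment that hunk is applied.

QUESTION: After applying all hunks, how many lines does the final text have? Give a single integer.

Hunk 1: at line 1 remove [ine] add [jplks,dus,tct] -> 15 lines: kqte cdnd jplks dus tct hiprr azaul gyq xhpa hje rxhxb jidp tmeuz lwfw jpvka
Hunk 2: at line 1 remove [jplks,dus] add [qwnw] -> 14 lines: kqte cdnd qwnw tct hiprr azaul gyq xhpa hje rxhxb jidp tmeuz lwfw jpvka
Hunk 3: at line 9 remove [rxhxb,jidp,tmeuz] add [fnpg,pgsip] -> 13 lines: kqte cdnd qwnw tct hiprr azaul gyq xhpa hje fnpg pgsip lwfw jpvka
Final line count: 13

Answer: 13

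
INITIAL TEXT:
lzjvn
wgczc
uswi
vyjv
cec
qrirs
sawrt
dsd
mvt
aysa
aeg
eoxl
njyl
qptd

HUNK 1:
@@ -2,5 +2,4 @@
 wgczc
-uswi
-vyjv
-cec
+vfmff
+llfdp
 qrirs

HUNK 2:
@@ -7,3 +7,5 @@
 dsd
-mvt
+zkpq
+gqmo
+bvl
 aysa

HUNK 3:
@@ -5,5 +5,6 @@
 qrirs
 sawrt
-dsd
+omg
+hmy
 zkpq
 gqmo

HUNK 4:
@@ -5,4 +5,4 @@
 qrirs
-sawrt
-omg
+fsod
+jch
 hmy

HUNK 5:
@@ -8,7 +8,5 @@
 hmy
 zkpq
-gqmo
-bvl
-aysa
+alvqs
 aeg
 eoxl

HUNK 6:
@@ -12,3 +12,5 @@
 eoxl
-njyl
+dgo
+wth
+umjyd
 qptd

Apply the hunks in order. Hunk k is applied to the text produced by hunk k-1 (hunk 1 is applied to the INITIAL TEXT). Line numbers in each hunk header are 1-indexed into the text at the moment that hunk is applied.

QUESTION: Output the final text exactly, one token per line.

Hunk 1: at line 2 remove [uswi,vyjv,cec] add [vfmff,llfdp] -> 13 lines: lzjvn wgczc vfmff llfdp qrirs sawrt dsd mvt aysa aeg eoxl njyl qptd
Hunk 2: at line 7 remove [mvt] add [zkpq,gqmo,bvl] -> 15 lines: lzjvn wgczc vfmff llfdp qrirs sawrt dsd zkpq gqmo bvl aysa aeg eoxl njyl qptd
Hunk 3: at line 5 remove [dsd] add [omg,hmy] -> 16 lines: lzjvn wgczc vfmff llfdp qrirs sawrt omg hmy zkpq gqmo bvl aysa aeg eoxl njyl qptd
Hunk 4: at line 5 remove [sawrt,omg] add [fsod,jch] -> 16 lines: lzjvn wgczc vfmff llfdp qrirs fsod jch hmy zkpq gqmo bvl aysa aeg eoxl njyl qptd
Hunk 5: at line 8 remove [gqmo,bvl,aysa] add [alvqs] -> 14 lines: lzjvn wgczc vfmff llfdp qrirs fsod jch hmy zkpq alvqs aeg eoxl njyl qptd
Hunk 6: at line 12 remove [njyl] add [dgo,wth,umjyd] -> 16 lines: lzjvn wgczc vfmff llfdp qrirs fsod jch hmy zkpq alvqs aeg eoxl dgo wth umjyd qptd

Answer: lzjvn
wgczc
vfmff
llfdp
qrirs
fsod
jch
hmy
zkpq
alvqs
aeg
eoxl
dgo
wth
umjyd
qptd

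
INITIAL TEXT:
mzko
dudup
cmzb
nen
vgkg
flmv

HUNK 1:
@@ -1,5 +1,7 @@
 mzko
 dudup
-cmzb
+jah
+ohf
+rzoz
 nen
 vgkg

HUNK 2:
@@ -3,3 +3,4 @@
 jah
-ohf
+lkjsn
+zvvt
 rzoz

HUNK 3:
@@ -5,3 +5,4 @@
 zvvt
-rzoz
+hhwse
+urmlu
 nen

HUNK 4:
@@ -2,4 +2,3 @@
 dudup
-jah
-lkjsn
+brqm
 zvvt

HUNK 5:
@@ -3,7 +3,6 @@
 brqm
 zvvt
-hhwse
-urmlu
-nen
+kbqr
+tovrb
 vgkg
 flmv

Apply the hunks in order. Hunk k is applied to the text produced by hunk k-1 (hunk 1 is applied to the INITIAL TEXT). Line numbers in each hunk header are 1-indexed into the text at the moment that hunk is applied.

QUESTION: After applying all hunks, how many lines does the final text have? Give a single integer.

Hunk 1: at line 1 remove [cmzb] add [jah,ohf,rzoz] -> 8 lines: mzko dudup jah ohf rzoz nen vgkg flmv
Hunk 2: at line 3 remove [ohf] add [lkjsn,zvvt] -> 9 lines: mzko dudup jah lkjsn zvvt rzoz nen vgkg flmv
Hunk 3: at line 5 remove [rzoz] add [hhwse,urmlu] -> 10 lines: mzko dudup jah lkjsn zvvt hhwse urmlu nen vgkg flmv
Hunk 4: at line 2 remove [jah,lkjsn] add [brqm] -> 9 lines: mzko dudup brqm zvvt hhwse urmlu nen vgkg flmv
Hunk 5: at line 3 remove [hhwse,urmlu,nen] add [kbqr,tovrb] -> 8 lines: mzko dudup brqm zvvt kbqr tovrb vgkg flmv
Final line count: 8

Answer: 8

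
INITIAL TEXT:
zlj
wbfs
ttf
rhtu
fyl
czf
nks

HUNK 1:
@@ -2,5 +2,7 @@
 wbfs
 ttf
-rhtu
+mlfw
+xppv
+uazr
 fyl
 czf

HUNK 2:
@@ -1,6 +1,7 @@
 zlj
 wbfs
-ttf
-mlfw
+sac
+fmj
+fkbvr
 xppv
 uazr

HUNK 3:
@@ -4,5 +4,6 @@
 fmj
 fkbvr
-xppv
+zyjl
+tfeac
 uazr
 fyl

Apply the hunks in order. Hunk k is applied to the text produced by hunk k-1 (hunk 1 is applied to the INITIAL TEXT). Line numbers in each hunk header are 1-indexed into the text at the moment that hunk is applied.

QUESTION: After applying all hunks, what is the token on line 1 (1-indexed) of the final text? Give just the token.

Answer: zlj

Derivation:
Hunk 1: at line 2 remove [rhtu] add [mlfw,xppv,uazr] -> 9 lines: zlj wbfs ttf mlfw xppv uazr fyl czf nks
Hunk 2: at line 1 remove [ttf,mlfw] add [sac,fmj,fkbvr] -> 10 lines: zlj wbfs sac fmj fkbvr xppv uazr fyl czf nks
Hunk 3: at line 4 remove [xppv] add [zyjl,tfeac] -> 11 lines: zlj wbfs sac fmj fkbvr zyjl tfeac uazr fyl czf nks
Final line 1: zlj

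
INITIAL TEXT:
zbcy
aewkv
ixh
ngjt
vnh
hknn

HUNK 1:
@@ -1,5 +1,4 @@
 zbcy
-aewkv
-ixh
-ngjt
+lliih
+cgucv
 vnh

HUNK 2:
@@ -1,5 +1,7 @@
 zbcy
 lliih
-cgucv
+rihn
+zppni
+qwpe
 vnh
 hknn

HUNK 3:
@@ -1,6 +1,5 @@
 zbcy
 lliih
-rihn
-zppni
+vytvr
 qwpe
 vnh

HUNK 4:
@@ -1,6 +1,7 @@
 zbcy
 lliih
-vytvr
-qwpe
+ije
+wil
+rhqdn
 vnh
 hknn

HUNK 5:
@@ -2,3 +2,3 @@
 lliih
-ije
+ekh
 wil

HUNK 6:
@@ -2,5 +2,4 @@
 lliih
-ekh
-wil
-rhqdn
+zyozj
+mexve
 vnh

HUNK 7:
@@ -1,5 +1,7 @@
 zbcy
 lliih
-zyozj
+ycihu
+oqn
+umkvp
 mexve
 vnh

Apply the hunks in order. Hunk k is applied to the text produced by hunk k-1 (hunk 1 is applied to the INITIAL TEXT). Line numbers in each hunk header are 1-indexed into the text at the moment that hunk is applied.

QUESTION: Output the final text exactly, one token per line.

Hunk 1: at line 1 remove [aewkv,ixh,ngjt] add [lliih,cgucv] -> 5 lines: zbcy lliih cgucv vnh hknn
Hunk 2: at line 1 remove [cgucv] add [rihn,zppni,qwpe] -> 7 lines: zbcy lliih rihn zppni qwpe vnh hknn
Hunk 3: at line 1 remove [rihn,zppni] add [vytvr] -> 6 lines: zbcy lliih vytvr qwpe vnh hknn
Hunk 4: at line 1 remove [vytvr,qwpe] add [ije,wil,rhqdn] -> 7 lines: zbcy lliih ije wil rhqdn vnh hknn
Hunk 5: at line 2 remove [ije] add [ekh] -> 7 lines: zbcy lliih ekh wil rhqdn vnh hknn
Hunk 6: at line 2 remove [ekh,wil,rhqdn] add [zyozj,mexve] -> 6 lines: zbcy lliih zyozj mexve vnh hknn
Hunk 7: at line 1 remove [zyozj] add [ycihu,oqn,umkvp] -> 8 lines: zbcy lliih ycihu oqn umkvp mexve vnh hknn

Answer: zbcy
lliih
ycihu
oqn
umkvp
mexve
vnh
hknn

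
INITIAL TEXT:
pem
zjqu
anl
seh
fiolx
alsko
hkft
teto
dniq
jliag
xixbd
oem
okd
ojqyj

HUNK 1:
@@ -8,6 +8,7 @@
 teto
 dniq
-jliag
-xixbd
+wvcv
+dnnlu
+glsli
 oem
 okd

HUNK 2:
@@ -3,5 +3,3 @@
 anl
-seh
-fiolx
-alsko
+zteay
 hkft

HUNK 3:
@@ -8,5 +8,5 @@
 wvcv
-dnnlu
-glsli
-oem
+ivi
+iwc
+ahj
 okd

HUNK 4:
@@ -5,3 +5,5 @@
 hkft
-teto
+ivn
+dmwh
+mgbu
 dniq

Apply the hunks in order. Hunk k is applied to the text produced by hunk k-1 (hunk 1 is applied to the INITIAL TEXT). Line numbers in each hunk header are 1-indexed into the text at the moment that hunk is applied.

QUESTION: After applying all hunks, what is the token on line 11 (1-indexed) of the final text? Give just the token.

Answer: ivi

Derivation:
Hunk 1: at line 8 remove [jliag,xixbd] add [wvcv,dnnlu,glsli] -> 15 lines: pem zjqu anl seh fiolx alsko hkft teto dniq wvcv dnnlu glsli oem okd ojqyj
Hunk 2: at line 3 remove [seh,fiolx,alsko] add [zteay] -> 13 lines: pem zjqu anl zteay hkft teto dniq wvcv dnnlu glsli oem okd ojqyj
Hunk 3: at line 8 remove [dnnlu,glsli,oem] add [ivi,iwc,ahj] -> 13 lines: pem zjqu anl zteay hkft teto dniq wvcv ivi iwc ahj okd ojqyj
Hunk 4: at line 5 remove [teto] add [ivn,dmwh,mgbu] -> 15 lines: pem zjqu anl zteay hkft ivn dmwh mgbu dniq wvcv ivi iwc ahj okd ojqyj
Final line 11: ivi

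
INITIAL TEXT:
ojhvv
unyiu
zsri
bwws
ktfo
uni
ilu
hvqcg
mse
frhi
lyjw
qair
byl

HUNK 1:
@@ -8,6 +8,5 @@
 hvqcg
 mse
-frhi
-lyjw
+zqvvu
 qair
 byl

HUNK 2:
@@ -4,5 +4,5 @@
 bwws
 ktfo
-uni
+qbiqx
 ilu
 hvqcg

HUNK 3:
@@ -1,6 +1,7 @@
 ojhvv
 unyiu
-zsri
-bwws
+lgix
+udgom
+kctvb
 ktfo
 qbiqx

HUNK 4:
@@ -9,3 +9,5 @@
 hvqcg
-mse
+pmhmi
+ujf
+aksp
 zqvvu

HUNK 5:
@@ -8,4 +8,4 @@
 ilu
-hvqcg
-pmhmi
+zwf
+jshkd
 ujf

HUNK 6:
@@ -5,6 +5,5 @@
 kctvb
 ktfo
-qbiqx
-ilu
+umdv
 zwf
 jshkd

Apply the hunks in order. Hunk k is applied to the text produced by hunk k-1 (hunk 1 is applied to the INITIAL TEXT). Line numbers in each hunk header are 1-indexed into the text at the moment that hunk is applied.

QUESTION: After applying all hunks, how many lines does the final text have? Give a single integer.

Answer: 14

Derivation:
Hunk 1: at line 8 remove [frhi,lyjw] add [zqvvu] -> 12 lines: ojhvv unyiu zsri bwws ktfo uni ilu hvqcg mse zqvvu qair byl
Hunk 2: at line 4 remove [uni] add [qbiqx] -> 12 lines: ojhvv unyiu zsri bwws ktfo qbiqx ilu hvqcg mse zqvvu qair byl
Hunk 3: at line 1 remove [zsri,bwws] add [lgix,udgom,kctvb] -> 13 lines: ojhvv unyiu lgix udgom kctvb ktfo qbiqx ilu hvqcg mse zqvvu qair byl
Hunk 4: at line 9 remove [mse] add [pmhmi,ujf,aksp] -> 15 lines: ojhvv unyiu lgix udgom kctvb ktfo qbiqx ilu hvqcg pmhmi ujf aksp zqvvu qair byl
Hunk 5: at line 8 remove [hvqcg,pmhmi] add [zwf,jshkd] -> 15 lines: ojhvv unyiu lgix udgom kctvb ktfo qbiqx ilu zwf jshkd ujf aksp zqvvu qair byl
Hunk 6: at line 5 remove [qbiqx,ilu] add [umdv] -> 14 lines: ojhvv unyiu lgix udgom kctvb ktfo umdv zwf jshkd ujf aksp zqvvu qair byl
Final line count: 14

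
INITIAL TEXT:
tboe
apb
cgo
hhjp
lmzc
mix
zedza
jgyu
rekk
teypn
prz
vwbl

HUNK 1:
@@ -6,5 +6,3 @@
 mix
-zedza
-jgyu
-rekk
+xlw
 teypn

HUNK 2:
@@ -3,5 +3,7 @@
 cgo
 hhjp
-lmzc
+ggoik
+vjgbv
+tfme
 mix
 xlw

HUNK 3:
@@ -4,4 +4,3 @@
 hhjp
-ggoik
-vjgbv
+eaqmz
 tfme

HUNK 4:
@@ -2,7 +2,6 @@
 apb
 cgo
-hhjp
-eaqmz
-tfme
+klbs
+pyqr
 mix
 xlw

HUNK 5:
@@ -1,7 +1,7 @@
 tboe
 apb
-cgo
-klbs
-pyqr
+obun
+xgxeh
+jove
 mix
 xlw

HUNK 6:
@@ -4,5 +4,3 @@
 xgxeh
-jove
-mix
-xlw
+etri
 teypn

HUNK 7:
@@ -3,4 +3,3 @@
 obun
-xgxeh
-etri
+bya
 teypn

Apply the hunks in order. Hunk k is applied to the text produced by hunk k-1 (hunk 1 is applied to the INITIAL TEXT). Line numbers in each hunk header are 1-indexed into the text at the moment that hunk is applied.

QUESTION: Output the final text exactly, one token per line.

Answer: tboe
apb
obun
bya
teypn
prz
vwbl

Derivation:
Hunk 1: at line 6 remove [zedza,jgyu,rekk] add [xlw] -> 10 lines: tboe apb cgo hhjp lmzc mix xlw teypn prz vwbl
Hunk 2: at line 3 remove [lmzc] add [ggoik,vjgbv,tfme] -> 12 lines: tboe apb cgo hhjp ggoik vjgbv tfme mix xlw teypn prz vwbl
Hunk 3: at line 4 remove [ggoik,vjgbv] add [eaqmz] -> 11 lines: tboe apb cgo hhjp eaqmz tfme mix xlw teypn prz vwbl
Hunk 4: at line 2 remove [hhjp,eaqmz,tfme] add [klbs,pyqr] -> 10 lines: tboe apb cgo klbs pyqr mix xlw teypn prz vwbl
Hunk 5: at line 1 remove [cgo,klbs,pyqr] add [obun,xgxeh,jove] -> 10 lines: tboe apb obun xgxeh jove mix xlw teypn prz vwbl
Hunk 6: at line 4 remove [jove,mix,xlw] add [etri] -> 8 lines: tboe apb obun xgxeh etri teypn prz vwbl
Hunk 7: at line 3 remove [xgxeh,etri] add [bya] -> 7 lines: tboe apb obun bya teypn prz vwbl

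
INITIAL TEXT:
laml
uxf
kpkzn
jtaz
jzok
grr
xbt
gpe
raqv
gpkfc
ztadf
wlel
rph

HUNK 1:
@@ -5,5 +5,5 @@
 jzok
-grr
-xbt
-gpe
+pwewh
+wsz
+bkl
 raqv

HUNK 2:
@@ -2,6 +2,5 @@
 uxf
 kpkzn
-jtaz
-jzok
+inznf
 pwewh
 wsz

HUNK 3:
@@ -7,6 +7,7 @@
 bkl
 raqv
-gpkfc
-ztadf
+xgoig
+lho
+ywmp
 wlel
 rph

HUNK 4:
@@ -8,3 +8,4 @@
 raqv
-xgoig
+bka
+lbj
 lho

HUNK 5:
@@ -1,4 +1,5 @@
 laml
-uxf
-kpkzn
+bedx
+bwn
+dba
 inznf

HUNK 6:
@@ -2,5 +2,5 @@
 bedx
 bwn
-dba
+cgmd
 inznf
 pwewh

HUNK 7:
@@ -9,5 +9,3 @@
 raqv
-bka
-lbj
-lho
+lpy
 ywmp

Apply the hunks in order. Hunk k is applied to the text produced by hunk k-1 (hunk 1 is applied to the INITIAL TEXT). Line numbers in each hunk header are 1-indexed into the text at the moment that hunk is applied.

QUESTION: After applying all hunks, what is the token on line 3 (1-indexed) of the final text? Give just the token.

Answer: bwn

Derivation:
Hunk 1: at line 5 remove [grr,xbt,gpe] add [pwewh,wsz,bkl] -> 13 lines: laml uxf kpkzn jtaz jzok pwewh wsz bkl raqv gpkfc ztadf wlel rph
Hunk 2: at line 2 remove [jtaz,jzok] add [inznf] -> 12 lines: laml uxf kpkzn inznf pwewh wsz bkl raqv gpkfc ztadf wlel rph
Hunk 3: at line 7 remove [gpkfc,ztadf] add [xgoig,lho,ywmp] -> 13 lines: laml uxf kpkzn inznf pwewh wsz bkl raqv xgoig lho ywmp wlel rph
Hunk 4: at line 8 remove [xgoig] add [bka,lbj] -> 14 lines: laml uxf kpkzn inznf pwewh wsz bkl raqv bka lbj lho ywmp wlel rph
Hunk 5: at line 1 remove [uxf,kpkzn] add [bedx,bwn,dba] -> 15 lines: laml bedx bwn dba inznf pwewh wsz bkl raqv bka lbj lho ywmp wlel rph
Hunk 6: at line 2 remove [dba] add [cgmd] -> 15 lines: laml bedx bwn cgmd inznf pwewh wsz bkl raqv bka lbj lho ywmp wlel rph
Hunk 7: at line 9 remove [bka,lbj,lho] add [lpy] -> 13 lines: laml bedx bwn cgmd inznf pwewh wsz bkl raqv lpy ywmp wlel rph
Final line 3: bwn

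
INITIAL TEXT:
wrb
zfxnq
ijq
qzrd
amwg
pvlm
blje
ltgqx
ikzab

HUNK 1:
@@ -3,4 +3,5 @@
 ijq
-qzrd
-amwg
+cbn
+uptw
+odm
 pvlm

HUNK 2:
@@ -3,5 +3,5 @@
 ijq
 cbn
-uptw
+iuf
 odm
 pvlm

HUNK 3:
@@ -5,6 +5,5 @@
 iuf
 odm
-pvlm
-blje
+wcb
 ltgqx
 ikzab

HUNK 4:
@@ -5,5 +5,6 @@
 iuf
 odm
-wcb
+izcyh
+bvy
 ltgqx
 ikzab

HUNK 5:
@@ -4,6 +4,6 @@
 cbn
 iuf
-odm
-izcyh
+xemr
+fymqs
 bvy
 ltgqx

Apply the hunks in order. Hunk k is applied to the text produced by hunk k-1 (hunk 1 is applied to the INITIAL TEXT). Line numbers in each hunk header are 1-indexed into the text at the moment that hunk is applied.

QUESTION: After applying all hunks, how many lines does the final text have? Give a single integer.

Answer: 10

Derivation:
Hunk 1: at line 3 remove [qzrd,amwg] add [cbn,uptw,odm] -> 10 lines: wrb zfxnq ijq cbn uptw odm pvlm blje ltgqx ikzab
Hunk 2: at line 3 remove [uptw] add [iuf] -> 10 lines: wrb zfxnq ijq cbn iuf odm pvlm blje ltgqx ikzab
Hunk 3: at line 5 remove [pvlm,blje] add [wcb] -> 9 lines: wrb zfxnq ijq cbn iuf odm wcb ltgqx ikzab
Hunk 4: at line 5 remove [wcb] add [izcyh,bvy] -> 10 lines: wrb zfxnq ijq cbn iuf odm izcyh bvy ltgqx ikzab
Hunk 5: at line 4 remove [odm,izcyh] add [xemr,fymqs] -> 10 lines: wrb zfxnq ijq cbn iuf xemr fymqs bvy ltgqx ikzab
Final line count: 10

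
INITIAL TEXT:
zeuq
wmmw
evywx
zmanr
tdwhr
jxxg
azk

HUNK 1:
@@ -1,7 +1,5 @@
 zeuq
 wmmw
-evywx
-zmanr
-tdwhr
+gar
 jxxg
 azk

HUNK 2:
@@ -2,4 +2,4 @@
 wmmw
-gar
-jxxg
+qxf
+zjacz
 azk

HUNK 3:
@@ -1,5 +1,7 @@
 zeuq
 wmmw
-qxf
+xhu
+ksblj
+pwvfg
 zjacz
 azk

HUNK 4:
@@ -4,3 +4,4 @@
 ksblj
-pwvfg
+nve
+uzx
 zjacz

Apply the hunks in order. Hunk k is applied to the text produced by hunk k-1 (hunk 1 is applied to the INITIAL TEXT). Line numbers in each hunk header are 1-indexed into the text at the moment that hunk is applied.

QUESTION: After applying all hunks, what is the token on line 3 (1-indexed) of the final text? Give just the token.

Hunk 1: at line 1 remove [evywx,zmanr,tdwhr] add [gar] -> 5 lines: zeuq wmmw gar jxxg azk
Hunk 2: at line 2 remove [gar,jxxg] add [qxf,zjacz] -> 5 lines: zeuq wmmw qxf zjacz azk
Hunk 3: at line 1 remove [qxf] add [xhu,ksblj,pwvfg] -> 7 lines: zeuq wmmw xhu ksblj pwvfg zjacz azk
Hunk 4: at line 4 remove [pwvfg] add [nve,uzx] -> 8 lines: zeuq wmmw xhu ksblj nve uzx zjacz azk
Final line 3: xhu

Answer: xhu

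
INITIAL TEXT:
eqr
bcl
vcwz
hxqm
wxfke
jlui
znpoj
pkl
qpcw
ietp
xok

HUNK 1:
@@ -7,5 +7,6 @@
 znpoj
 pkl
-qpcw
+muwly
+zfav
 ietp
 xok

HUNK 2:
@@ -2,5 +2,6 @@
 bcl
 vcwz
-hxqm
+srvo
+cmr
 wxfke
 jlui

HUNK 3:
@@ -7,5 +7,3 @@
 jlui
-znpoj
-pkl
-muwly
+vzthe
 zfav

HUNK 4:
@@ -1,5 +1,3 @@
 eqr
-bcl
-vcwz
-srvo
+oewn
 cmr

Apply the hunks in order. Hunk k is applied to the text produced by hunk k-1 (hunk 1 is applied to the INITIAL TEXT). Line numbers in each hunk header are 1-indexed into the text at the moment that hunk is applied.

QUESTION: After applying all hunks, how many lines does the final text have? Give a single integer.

Answer: 9

Derivation:
Hunk 1: at line 7 remove [qpcw] add [muwly,zfav] -> 12 lines: eqr bcl vcwz hxqm wxfke jlui znpoj pkl muwly zfav ietp xok
Hunk 2: at line 2 remove [hxqm] add [srvo,cmr] -> 13 lines: eqr bcl vcwz srvo cmr wxfke jlui znpoj pkl muwly zfav ietp xok
Hunk 3: at line 7 remove [znpoj,pkl,muwly] add [vzthe] -> 11 lines: eqr bcl vcwz srvo cmr wxfke jlui vzthe zfav ietp xok
Hunk 4: at line 1 remove [bcl,vcwz,srvo] add [oewn] -> 9 lines: eqr oewn cmr wxfke jlui vzthe zfav ietp xok
Final line count: 9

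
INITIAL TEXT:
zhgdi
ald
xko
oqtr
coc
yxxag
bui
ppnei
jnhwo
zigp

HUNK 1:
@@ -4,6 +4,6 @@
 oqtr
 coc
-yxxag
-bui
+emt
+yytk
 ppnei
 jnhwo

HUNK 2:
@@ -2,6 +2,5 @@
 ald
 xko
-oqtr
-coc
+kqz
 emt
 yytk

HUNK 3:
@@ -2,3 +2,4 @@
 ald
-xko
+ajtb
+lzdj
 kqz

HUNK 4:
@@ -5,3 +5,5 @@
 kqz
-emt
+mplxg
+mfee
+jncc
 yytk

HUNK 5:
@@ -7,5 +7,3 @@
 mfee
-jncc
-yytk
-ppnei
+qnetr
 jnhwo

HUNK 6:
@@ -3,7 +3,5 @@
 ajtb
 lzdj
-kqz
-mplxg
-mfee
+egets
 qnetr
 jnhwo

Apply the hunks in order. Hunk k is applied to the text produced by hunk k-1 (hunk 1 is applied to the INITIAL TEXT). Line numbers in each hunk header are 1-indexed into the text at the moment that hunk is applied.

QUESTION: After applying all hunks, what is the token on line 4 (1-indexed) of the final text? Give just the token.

Hunk 1: at line 4 remove [yxxag,bui] add [emt,yytk] -> 10 lines: zhgdi ald xko oqtr coc emt yytk ppnei jnhwo zigp
Hunk 2: at line 2 remove [oqtr,coc] add [kqz] -> 9 lines: zhgdi ald xko kqz emt yytk ppnei jnhwo zigp
Hunk 3: at line 2 remove [xko] add [ajtb,lzdj] -> 10 lines: zhgdi ald ajtb lzdj kqz emt yytk ppnei jnhwo zigp
Hunk 4: at line 5 remove [emt] add [mplxg,mfee,jncc] -> 12 lines: zhgdi ald ajtb lzdj kqz mplxg mfee jncc yytk ppnei jnhwo zigp
Hunk 5: at line 7 remove [jncc,yytk,ppnei] add [qnetr] -> 10 lines: zhgdi ald ajtb lzdj kqz mplxg mfee qnetr jnhwo zigp
Hunk 6: at line 3 remove [kqz,mplxg,mfee] add [egets] -> 8 lines: zhgdi ald ajtb lzdj egets qnetr jnhwo zigp
Final line 4: lzdj

Answer: lzdj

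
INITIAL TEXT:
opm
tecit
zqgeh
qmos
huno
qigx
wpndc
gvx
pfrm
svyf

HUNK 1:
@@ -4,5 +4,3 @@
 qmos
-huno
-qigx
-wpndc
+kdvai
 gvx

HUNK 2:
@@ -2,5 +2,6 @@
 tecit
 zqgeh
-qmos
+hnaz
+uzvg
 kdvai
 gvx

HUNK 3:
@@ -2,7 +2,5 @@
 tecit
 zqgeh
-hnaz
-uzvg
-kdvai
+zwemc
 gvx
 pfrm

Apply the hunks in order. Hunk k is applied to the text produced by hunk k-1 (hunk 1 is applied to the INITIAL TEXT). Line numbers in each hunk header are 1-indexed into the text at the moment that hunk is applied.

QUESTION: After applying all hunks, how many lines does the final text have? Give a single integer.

Hunk 1: at line 4 remove [huno,qigx,wpndc] add [kdvai] -> 8 lines: opm tecit zqgeh qmos kdvai gvx pfrm svyf
Hunk 2: at line 2 remove [qmos] add [hnaz,uzvg] -> 9 lines: opm tecit zqgeh hnaz uzvg kdvai gvx pfrm svyf
Hunk 3: at line 2 remove [hnaz,uzvg,kdvai] add [zwemc] -> 7 lines: opm tecit zqgeh zwemc gvx pfrm svyf
Final line count: 7

Answer: 7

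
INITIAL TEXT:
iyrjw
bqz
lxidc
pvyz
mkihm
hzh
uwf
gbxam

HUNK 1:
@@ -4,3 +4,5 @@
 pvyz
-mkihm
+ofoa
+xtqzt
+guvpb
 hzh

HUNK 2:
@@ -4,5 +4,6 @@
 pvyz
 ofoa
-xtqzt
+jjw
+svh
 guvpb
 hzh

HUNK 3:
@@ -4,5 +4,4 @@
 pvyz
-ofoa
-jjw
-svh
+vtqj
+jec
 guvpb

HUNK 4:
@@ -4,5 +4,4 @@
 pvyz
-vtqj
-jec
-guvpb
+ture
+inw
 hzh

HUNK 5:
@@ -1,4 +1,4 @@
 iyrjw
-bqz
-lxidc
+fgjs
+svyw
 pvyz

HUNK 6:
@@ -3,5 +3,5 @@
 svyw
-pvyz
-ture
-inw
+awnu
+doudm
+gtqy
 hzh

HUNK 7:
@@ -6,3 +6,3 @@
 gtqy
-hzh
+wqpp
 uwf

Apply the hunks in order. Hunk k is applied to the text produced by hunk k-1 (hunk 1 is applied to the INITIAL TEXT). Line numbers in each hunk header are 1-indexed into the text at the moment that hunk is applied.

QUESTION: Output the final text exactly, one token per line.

Answer: iyrjw
fgjs
svyw
awnu
doudm
gtqy
wqpp
uwf
gbxam

Derivation:
Hunk 1: at line 4 remove [mkihm] add [ofoa,xtqzt,guvpb] -> 10 lines: iyrjw bqz lxidc pvyz ofoa xtqzt guvpb hzh uwf gbxam
Hunk 2: at line 4 remove [xtqzt] add [jjw,svh] -> 11 lines: iyrjw bqz lxidc pvyz ofoa jjw svh guvpb hzh uwf gbxam
Hunk 3: at line 4 remove [ofoa,jjw,svh] add [vtqj,jec] -> 10 lines: iyrjw bqz lxidc pvyz vtqj jec guvpb hzh uwf gbxam
Hunk 4: at line 4 remove [vtqj,jec,guvpb] add [ture,inw] -> 9 lines: iyrjw bqz lxidc pvyz ture inw hzh uwf gbxam
Hunk 5: at line 1 remove [bqz,lxidc] add [fgjs,svyw] -> 9 lines: iyrjw fgjs svyw pvyz ture inw hzh uwf gbxam
Hunk 6: at line 3 remove [pvyz,ture,inw] add [awnu,doudm,gtqy] -> 9 lines: iyrjw fgjs svyw awnu doudm gtqy hzh uwf gbxam
Hunk 7: at line 6 remove [hzh] add [wqpp] -> 9 lines: iyrjw fgjs svyw awnu doudm gtqy wqpp uwf gbxam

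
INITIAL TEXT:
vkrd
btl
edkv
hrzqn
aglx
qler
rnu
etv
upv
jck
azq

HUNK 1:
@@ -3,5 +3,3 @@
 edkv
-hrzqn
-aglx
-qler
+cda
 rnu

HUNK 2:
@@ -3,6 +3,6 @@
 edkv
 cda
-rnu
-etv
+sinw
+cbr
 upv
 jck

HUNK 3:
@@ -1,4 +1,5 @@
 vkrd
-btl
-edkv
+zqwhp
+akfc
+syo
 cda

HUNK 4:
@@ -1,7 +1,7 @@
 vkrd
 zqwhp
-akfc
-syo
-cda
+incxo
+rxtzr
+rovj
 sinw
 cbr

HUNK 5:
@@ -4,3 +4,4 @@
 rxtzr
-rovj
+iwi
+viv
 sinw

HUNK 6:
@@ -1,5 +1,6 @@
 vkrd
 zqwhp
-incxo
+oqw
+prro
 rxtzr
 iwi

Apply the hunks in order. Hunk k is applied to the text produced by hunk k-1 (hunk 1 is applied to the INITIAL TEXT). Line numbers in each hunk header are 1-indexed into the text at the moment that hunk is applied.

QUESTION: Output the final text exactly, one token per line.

Answer: vkrd
zqwhp
oqw
prro
rxtzr
iwi
viv
sinw
cbr
upv
jck
azq

Derivation:
Hunk 1: at line 3 remove [hrzqn,aglx,qler] add [cda] -> 9 lines: vkrd btl edkv cda rnu etv upv jck azq
Hunk 2: at line 3 remove [rnu,etv] add [sinw,cbr] -> 9 lines: vkrd btl edkv cda sinw cbr upv jck azq
Hunk 3: at line 1 remove [btl,edkv] add [zqwhp,akfc,syo] -> 10 lines: vkrd zqwhp akfc syo cda sinw cbr upv jck azq
Hunk 4: at line 1 remove [akfc,syo,cda] add [incxo,rxtzr,rovj] -> 10 lines: vkrd zqwhp incxo rxtzr rovj sinw cbr upv jck azq
Hunk 5: at line 4 remove [rovj] add [iwi,viv] -> 11 lines: vkrd zqwhp incxo rxtzr iwi viv sinw cbr upv jck azq
Hunk 6: at line 1 remove [incxo] add [oqw,prro] -> 12 lines: vkrd zqwhp oqw prro rxtzr iwi viv sinw cbr upv jck azq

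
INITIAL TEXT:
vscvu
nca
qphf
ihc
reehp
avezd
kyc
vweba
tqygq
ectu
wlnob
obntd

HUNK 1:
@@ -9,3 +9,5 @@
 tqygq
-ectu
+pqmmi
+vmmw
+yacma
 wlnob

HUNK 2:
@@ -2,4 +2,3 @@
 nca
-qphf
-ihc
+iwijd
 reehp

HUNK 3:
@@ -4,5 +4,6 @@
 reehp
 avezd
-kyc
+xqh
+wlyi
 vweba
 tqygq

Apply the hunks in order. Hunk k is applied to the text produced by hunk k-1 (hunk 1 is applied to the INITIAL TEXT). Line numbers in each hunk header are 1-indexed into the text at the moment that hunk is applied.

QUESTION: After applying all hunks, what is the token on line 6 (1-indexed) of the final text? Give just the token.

Hunk 1: at line 9 remove [ectu] add [pqmmi,vmmw,yacma] -> 14 lines: vscvu nca qphf ihc reehp avezd kyc vweba tqygq pqmmi vmmw yacma wlnob obntd
Hunk 2: at line 2 remove [qphf,ihc] add [iwijd] -> 13 lines: vscvu nca iwijd reehp avezd kyc vweba tqygq pqmmi vmmw yacma wlnob obntd
Hunk 3: at line 4 remove [kyc] add [xqh,wlyi] -> 14 lines: vscvu nca iwijd reehp avezd xqh wlyi vweba tqygq pqmmi vmmw yacma wlnob obntd
Final line 6: xqh

Answer: xqh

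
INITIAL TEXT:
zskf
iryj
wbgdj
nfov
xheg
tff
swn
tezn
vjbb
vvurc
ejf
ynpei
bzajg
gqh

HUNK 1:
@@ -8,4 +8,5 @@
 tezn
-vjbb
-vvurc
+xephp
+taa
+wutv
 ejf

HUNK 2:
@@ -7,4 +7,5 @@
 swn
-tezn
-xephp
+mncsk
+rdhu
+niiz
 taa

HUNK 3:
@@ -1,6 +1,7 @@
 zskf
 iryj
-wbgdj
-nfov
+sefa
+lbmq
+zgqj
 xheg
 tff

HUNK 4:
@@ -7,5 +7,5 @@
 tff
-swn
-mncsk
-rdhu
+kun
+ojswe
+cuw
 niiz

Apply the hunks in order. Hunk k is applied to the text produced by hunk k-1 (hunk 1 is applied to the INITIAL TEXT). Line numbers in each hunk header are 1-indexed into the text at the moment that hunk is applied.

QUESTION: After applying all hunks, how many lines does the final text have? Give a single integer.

Hunk 1: at line 8 remove [vjbb,vvurc] add [xephp,taa,wutv] -> 15 lines: zskf iryj wbgdj nfov xheg tff swn tezn xephp taa wutv ejf ynpei bzajg gqh
Hunk 2: at line 7 remove [tezn,xephp] add [mncsk,rdhu,niiz] -> 16 lines: zskf iryj wbgdj nfov xheg tff swn mncsk rdhu niiz taa wutv ejf ynpei bzajg gqh
Hunk 3: at line 1 remove [wbgdj,nfov] add [sefa,lbmq,zgqj] -> 17 lines: zskf iryj sefa lbmq zgqj xheg tff swn mncsk rdhu niiz taa wutv ejf ynpei bzajg gqh
Hunk 4: at line 7 remove [swn,mncsk,rdhu] add [kun,ojswe,cuw] -> 17 lines: zskf iryj sefa lbmq zgqj xheg tff kun ojswe cuw niiz taa wutv ejf ynpei bzajg gqh
Final line count: 17

Answer: 17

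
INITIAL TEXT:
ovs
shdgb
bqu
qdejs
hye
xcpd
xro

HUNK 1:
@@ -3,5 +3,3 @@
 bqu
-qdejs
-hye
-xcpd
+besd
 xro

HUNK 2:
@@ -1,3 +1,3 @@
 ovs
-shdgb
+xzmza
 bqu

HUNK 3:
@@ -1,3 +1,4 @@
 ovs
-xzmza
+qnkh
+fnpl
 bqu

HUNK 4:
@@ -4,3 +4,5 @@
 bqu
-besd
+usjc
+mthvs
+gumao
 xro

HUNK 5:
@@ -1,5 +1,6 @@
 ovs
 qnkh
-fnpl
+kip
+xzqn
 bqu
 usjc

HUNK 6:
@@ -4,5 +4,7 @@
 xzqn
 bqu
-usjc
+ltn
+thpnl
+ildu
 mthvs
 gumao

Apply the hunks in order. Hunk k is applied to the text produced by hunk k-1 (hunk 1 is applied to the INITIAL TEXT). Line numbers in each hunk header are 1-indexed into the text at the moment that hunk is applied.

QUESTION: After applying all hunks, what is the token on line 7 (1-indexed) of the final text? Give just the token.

Hunk 1: at line 3 remove [qdejs,hye,xcpd] add [besd] -> 5 lines: ovs shdgb bqu besd xro
Hunk 2: at line 1 remove [shdgb] add [xzmza] -> 5 lines: ovs xzmza bqu besd xro
Hunk 3: at line 1 remove [xzmza] add [qnkh,fnpl] -> 6 lines: ovs qnkh fnpl bqu besd xro
Hunk 4: at line 4 remove [besd] add [usjc,mthvs,gumao] -> 8 lines: ovs qnkh fnpl bqu usjc mthvs gumao xro
Hunk 5: at line 1 remove [fnpl] add [kip,xzqn] -> 9 lines: ovs qnkh kip xzqn bqu usjc mthvs gumao xro
Hunk 6: at line 4 remove [usjc] add [ltn,thpnl,ildu] -> 11 lines: ovs qnkh kip xzqn bqu ltn thpnl ildu mthvs gumao xro
Final line 7: thpnl

Answer: thpnl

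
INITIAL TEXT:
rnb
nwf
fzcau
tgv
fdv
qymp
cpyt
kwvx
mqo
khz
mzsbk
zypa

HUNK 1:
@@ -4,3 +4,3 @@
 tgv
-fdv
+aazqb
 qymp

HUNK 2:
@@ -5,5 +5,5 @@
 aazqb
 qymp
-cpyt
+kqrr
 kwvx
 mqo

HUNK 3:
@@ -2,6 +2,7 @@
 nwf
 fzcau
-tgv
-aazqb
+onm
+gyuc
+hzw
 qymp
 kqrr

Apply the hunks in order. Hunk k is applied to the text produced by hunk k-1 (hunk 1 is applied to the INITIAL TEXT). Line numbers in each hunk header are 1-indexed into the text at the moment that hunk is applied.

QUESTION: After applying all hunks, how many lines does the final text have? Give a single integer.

Answer: 13

Derivation:
Hunk 1: at line 4 remove [fdv] add [aazqb] -> 12 lines: rnb nwf fzcau tgv aazqb qymp cpyt kwvx mqo khz mzsbk zypa
Hunk 2: at line 5 remove [cpyt] add [kqrr] -> 12 lines: rnb nwf fzcau tgv aazqb qymp kqrr kwvx mqo khz mzsbk zypa
Hunk 3: at line 2 remove [tgv,aazqb] add [onm,gyuc,hzw] -> 13 lines: rnb nwf fzcau onm gyuc hzw qymp kqrr kwvx mqo khz mzsbk zypa
Final line count: 13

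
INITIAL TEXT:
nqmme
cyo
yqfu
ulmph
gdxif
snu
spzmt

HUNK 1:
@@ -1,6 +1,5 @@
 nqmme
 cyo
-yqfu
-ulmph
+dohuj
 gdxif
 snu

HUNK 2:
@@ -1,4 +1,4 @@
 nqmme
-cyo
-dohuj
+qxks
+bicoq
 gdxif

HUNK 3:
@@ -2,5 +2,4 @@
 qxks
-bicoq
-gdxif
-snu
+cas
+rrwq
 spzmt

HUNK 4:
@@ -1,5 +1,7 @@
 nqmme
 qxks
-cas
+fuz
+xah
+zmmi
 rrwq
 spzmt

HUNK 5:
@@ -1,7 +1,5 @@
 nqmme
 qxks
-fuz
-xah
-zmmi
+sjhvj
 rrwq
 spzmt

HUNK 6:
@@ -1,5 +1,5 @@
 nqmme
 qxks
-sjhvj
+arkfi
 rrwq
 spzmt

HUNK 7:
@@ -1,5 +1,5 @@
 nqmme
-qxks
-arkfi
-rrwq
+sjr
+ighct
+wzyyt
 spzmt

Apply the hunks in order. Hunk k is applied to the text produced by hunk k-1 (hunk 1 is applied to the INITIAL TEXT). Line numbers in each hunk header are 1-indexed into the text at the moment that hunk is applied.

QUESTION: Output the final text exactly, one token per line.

Answer: nqmme
sjr
ighct
wzyyt
spzmt

Derivation:
Hunk 1: at line 1 remove [yqfu,ulmph] add [dohuj] -> 6 lines: nqmme cyo dohuj gdxif snu spzmt
Hunk 2: at line 1 remove [cyo,dohuj] add [qxks,bicoq] -> 6 lines: nqmme qxks bicoq gdxif snu spzmt
Hunk 3: at line 2 remove [bicoq,gdxif,snu] add [cas,rrwq] -> 5 lines: nqmme qxks cas rrwq spzmt
Hunk 4: at line 1 remove [cas] add [fuz,xah,zmmi] -> 7 lines: nqmme qxks fuz xah zmmi rrwq spzmt
Hunk 5: at line 1 remove [fuz,xah,zmmi] add [sjhvj] -> 5 lines: nqmme qxks sjhvj rrwq spzmt
Hunk 6: at line 1 remove [sjhvj] add [arkfi] -> 5 lines: nqmme qxks arkfi rrwq spzmt
Hunk 7: at line 1 remove [qxks,arkfi,rrwq] add [sjr,ighct,wzyyt] -> 5 lines: nqmme sjr ighct wzyyt spzmt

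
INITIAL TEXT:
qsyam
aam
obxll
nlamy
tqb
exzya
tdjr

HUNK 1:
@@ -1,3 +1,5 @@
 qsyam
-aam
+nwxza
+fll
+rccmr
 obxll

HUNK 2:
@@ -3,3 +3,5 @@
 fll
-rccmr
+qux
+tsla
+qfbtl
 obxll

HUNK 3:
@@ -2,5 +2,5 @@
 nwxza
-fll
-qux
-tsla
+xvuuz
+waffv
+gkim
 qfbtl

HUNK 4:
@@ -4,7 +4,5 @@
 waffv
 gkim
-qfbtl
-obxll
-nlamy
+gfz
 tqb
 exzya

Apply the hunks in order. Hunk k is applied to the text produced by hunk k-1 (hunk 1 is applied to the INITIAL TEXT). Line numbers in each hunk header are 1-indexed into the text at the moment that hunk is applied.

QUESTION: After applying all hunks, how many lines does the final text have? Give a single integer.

Hunk 1: at line 1 remove [aam] add [nwxza,fll,rccmr] -> 9 lines: qsyam nwxza fll rccmr obxll nlamy tqb exzya tdjr
Hunk 2: at line 3 remove [rccmr] add [qux,tsla,qfbtl] -> 11 lines: qsyam nwxza fll qux tsla qfbtl obxll nlamy tqb exzya tdjr
Hunk 3: at line 2 remove [fll,qux,tsla] add [xvuuz,waffv,gkim] -> 11 lines: qsyam nwxza xvuuz waffv gkim qfbtl obxll nlamy tqb exzya tdjr
Hunk 4: at line 4 remove [qfbtl,obxll,nlamy] add [gfz] -> 9 lines: qsyam nwxza xvuuz waffv gkim gfz tqb exzya tdjr
Final line count: 9

Answer: 9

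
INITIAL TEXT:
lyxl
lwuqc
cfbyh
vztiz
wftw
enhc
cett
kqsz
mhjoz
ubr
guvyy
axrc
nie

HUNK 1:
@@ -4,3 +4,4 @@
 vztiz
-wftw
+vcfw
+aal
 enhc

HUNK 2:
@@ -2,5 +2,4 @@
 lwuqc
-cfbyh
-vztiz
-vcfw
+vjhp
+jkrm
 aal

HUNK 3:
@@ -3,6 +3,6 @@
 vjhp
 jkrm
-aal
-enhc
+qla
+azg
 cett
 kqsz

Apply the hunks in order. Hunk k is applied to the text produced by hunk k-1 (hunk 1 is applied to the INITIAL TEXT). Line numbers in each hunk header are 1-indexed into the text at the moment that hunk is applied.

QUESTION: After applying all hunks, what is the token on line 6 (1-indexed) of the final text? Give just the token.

Answer: azg

Derivation:
Hunk 1: at line 4 remove [wftw] add [vcfw,aal] -> 14 lines: lyxl lwuqc cfbyh vztiz vcfw aal enhc cett kqsz mhjoz ubr guvyy axrc nie
Hunk 2: at line 2 remove [cfbyh,vztiz,vcfw] add [vjhp,jkrm] -> 13 lines: lyxl lwuqc vjhp jkrm aal enhc cett kqsz mhjoz ubr guvyy axrc nie
Hunk 3: at line 3 remove [aal,enhc] add [qla,azg] -> 13 lines: lyxl lwuqc vjhp jkrm qla azg cett kqsz mhjoz ubr guvyy axrc nie
Final line 6: azg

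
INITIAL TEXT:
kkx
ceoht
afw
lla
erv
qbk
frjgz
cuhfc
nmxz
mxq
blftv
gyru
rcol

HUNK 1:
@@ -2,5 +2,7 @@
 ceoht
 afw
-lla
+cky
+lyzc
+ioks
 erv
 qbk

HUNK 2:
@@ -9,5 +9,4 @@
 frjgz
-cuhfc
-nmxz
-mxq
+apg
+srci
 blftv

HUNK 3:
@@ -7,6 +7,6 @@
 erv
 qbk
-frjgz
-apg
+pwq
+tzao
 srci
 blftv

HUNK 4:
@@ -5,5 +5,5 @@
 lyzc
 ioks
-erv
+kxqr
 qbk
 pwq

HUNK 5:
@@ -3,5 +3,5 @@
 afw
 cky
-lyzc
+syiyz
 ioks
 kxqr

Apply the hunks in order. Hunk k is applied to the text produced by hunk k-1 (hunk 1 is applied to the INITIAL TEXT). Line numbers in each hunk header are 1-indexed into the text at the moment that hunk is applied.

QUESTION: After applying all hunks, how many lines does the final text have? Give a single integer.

Hunk 1: at line 2 remove [lla] add [cky,lyzc,ioks] -> 15 lines: kkx ceoht afw cky lyzc ioks erv qbk frjgz cuhfc nmxz mxq blftv gyru rcol
Hunk 2: at line 9 remove [cuhfc,nmxz,mxq] add [apg,srci] -> 14 lines: kkx ceoht afw cky lyzc ioks erv qbk frjgz apg srci blftv gyru rcol
Hunk 3: at line 7 remove [frjgz,apg] add [pwq,tzao] -> 14 lines: kkx ceoht afw cky lyzc ioks erv qbk pwq tzao srci blftv gyru rcol
Hunk 4: at line 5 remove [erv] add [kxqr] -> 14 lines: kkx ceoht afw cky lyzc ioks kxqr qbk pwq tzao srci blftv gyru rcol
Hunk 5: at line 3 remove [lyzc] add [syiyz] -> 14 lines: kkx ceoht afw cky syiyz ioks kxqr qbk pwq tzao srci blftv gyru rcol
Final line count: 14

Answer: 14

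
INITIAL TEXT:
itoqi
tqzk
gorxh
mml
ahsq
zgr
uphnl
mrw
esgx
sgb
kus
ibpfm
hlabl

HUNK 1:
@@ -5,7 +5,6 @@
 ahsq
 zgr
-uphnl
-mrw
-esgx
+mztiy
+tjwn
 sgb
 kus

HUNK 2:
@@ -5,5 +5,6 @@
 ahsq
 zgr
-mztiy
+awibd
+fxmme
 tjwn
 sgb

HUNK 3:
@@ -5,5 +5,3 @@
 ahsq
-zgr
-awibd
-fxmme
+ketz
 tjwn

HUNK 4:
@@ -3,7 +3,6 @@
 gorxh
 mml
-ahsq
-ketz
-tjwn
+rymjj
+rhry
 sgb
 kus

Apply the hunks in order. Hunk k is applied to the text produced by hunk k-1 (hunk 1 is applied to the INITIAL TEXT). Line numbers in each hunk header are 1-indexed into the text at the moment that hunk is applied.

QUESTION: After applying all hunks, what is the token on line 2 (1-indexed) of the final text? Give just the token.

Answer: tqzk

Derivation:
Hunk 1: at line 5 remove [uphnl,mrw,esgx] add [mztiy,tjwn] -> 12 lines: itoqi tqzk gorxh mml ahsq zgr mztiy tjwn sgb kus ibpfm hlabl
Hunk 2: at line 5 remove [mztiy] add [awibd,fxmme] -> 13 lines: itoqi tqzk gorxh mml ahsq zgr awibd fxmme tjwn sgb kus ibpfm hlabl
Hunk 3: at line 5 remove [zgr,awibd,fxmme] add [ketz] -> 11 lines: itoqi tqzk gorxh mml ahsq ketz tjwn sgb kus ibpfm hlabl
Hunk 4: at line 3 remove [ahsq,ketz,tjwn] add [rymjj,rhry] -> 10 lines: itoqi tqzk gorxh mml rymjj rhry sgb kus ibpfm hlabl
Final line 2: tqzk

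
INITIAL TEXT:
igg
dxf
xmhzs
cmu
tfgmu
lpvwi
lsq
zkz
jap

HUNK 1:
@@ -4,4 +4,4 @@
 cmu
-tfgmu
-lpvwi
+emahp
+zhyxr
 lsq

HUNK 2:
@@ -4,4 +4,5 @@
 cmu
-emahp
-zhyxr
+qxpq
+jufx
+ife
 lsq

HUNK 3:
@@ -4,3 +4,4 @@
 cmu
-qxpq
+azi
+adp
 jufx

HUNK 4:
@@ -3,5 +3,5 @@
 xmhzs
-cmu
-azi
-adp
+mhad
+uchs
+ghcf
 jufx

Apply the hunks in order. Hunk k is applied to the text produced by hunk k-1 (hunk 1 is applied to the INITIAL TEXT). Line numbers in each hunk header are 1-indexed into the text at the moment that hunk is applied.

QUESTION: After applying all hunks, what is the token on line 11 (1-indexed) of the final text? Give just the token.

Answer: jap

Derivation:
Hunk 1: at line 4 remove [tfgmu,lpvwi] add [emahp,zhyxr] -> 9 lines: igg dxf xmhzs cmu emahp zhyxr lsq zkz jap
Hunk 2: at line 4 remove [emahp,zhyxr] add [qxpq,jufx,ife] -> 10 lines: igg dxf xmhzs cmu qxpq jufx ife lsq zkz jap
Hunk 3: at line 4 remove [qxpq] add [azi,adp] -> 11 lines: igg dxf xmhzs cmu azi adp jufx ife lsq zkz jap
Hunk 4: at line 3 remove [cmu,azi,adp] add [mhad,uchs,ghcf] -> 11 lines: igg dxf xmhzs mhad uchs ghcf jufx ife lsq zkz jap
Final line 11: jap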